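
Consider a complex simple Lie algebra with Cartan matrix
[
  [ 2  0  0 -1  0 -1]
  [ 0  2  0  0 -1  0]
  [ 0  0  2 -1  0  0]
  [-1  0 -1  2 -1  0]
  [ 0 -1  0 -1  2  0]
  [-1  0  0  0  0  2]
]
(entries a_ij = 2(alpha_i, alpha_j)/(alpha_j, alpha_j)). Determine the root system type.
type E_6

The matrix has rank 6 with 2's on the diagonal. Reading the off-diagonal entries as Dynkin edges (a single edge where a_ij = a_ji = -1; a double or triple edge where a_ij * a_ji = 2 or 3), the diagram is a chain of 5 nodes with one extra node attached to the third node from one end (E_6). One simple-root ordering that puts it in standard form is (alpha_2, alpha_3, alpha_5, alpha_4, alpha_1, alpha_6). So the algebra is type E_6.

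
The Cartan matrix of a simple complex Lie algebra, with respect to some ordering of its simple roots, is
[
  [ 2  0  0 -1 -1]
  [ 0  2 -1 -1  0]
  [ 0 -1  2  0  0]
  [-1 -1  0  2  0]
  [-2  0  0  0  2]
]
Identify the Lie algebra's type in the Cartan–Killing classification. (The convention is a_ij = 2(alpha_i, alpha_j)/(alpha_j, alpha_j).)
C_5

The matrix has rank 5 with 2's on the diagonal. Reading the off-diagonal entries as Dynkin edges (a single edge where a_ij = a_ji = -1; a double or triple edge where a_ij * a_ji = 2 or 3), the diagram is a chain of 5 nodes with a double edge at one end; the terminal node there is the unique long simple root (C_5). One simple-root ordering that puts it in standard form is (alpha_3, alpha_2, alpha_4, alpha_1, alpha_5). So the algebra is type C_5, i.e. sp(10).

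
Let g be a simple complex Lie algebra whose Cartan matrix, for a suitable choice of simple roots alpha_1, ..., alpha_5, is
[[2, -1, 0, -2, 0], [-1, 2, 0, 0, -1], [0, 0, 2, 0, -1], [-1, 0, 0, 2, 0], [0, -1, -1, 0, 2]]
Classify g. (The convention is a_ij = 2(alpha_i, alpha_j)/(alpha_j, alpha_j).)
The matrix has rank 5 with 2's on the diagonal. Reading the off-diagonal entries as Dynkin edges (a single edge where a_ij = a_ji = -1; a double or triple edge where a_ij * a_ji = 2 or 3), the diagram is a chain of 5 nodes with a double edge at one end; the terminal node there is the unique short simple root (B_5). One simple-root ordering that puts it in standard form is (alpha_3, alpha_5, alpha_2, alpha_1, alpha_4). So the algebra is type B_5, i.e. so(11).

B_5 (so(11))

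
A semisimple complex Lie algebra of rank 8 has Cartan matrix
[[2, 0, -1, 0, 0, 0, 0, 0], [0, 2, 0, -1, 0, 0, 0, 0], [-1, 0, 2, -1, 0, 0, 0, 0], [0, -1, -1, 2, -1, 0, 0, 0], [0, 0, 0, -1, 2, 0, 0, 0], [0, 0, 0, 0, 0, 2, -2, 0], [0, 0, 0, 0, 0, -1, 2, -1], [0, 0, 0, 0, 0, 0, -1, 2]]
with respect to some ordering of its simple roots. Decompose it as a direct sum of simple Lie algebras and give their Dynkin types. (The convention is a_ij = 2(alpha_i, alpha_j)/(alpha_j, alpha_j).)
The diagram associated to this matrix has two connected components: the simple roots {alpha_6, alpha_7, alpha_8} form a chain of 3 nodes with a double edge at one end; the terminal node there is the unique long simple root (C_3), and {alpha_1, alpha_2, alpha_3, alpha_4, alpha_5} form a chain of 3 nodes with a fork of two nodes at one end (D_5). A semisimple Lie algebra decomposes uniquely as the direct sum of simple ideals, one per connected component of its Dynkin diagram, so g ≅ C_3 ⊕ D_5 (dimension 21 + 45 = 66).

C_3 (sp(6)) + D_5 (so(10))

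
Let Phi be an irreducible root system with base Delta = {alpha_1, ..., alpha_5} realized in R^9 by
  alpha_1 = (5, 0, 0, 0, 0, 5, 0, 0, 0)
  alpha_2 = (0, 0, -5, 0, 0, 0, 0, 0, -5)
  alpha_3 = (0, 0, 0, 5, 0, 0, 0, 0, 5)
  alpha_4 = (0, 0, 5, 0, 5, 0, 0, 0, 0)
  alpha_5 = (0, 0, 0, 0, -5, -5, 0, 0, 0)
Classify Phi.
Compute the Cartan integers a_ij = 2(alpha_i, alpha_j)/(alpha_j, alpha_j); the resulting 5x5 Cartan matrix is
[[2, 0, 0, 0, -1], [0, 2, -1, -1, 0], [0, -1, 2, 0, 0], [0, -1, 0, 2, -1], [-1, 0, 0, -1, 2]].
All simple roots have the same length, so the diagram is simply laced. The associated Dynkin diagram is a chain of 5 nodes with single edges (A_5), so the type is A_5 (the algebra sl(6)).

A_5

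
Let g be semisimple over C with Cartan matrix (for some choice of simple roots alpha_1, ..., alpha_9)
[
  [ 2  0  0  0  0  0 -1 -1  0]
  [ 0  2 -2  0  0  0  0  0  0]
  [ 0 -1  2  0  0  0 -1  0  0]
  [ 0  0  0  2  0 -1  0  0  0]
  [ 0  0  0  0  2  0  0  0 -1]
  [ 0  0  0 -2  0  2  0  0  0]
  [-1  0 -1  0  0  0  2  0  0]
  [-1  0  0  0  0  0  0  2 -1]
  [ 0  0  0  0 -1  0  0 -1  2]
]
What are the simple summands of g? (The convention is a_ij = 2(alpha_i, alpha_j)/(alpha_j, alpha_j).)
The diagram associated to this matrix has two connected components: the simple roots {alpha_4, alpha_6} form a chain of 2 nodes with a double edge at one end; the terminal node there is the unique short simple root (B_2), and {alpha_1, alpha_2, alpha_3, alpha_5, alpha_7, alpha_8, alpha_9} form a chain of 7 nodes with a double edge at one end; the terminal node there is the unique long simple root (C_7). A semisimple Lie algebra decomposes uniquely as the direct sum of simple ideals, one per connected component of its Dynkin diagram, so g ≅ B_2 ⊕ C_7 (dimension 10 + 105 = 115).

B_2 (so(5)) ⊕ C_7 (sp(14))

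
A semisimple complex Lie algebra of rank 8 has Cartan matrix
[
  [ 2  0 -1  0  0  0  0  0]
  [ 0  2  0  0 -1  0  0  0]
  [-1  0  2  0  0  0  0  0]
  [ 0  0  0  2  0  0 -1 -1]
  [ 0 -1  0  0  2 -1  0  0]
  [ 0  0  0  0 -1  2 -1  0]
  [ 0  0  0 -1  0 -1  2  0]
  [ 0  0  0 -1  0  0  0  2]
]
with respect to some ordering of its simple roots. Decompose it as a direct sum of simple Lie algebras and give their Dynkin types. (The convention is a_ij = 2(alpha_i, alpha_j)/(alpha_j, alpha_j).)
A_2 + A_6

The diagram associated to this matrix has two connected components: the simple roots {alpha_1, alpha_3} form a chain of 2 nodes with single edges (A_2), and {alpha_2, alpha_4, alpha_5, alpha_6, alpha_7, alpha_8} form a chain of 6 nodes with single edges (A_6). A semisimple Lie algebra decomposes uniquely as the direct sum of simple ideals, one per connected component of its Dynkin diagram, so g ≅ A_2 ⊕ A_6 (dimension 8 + 48 = 56).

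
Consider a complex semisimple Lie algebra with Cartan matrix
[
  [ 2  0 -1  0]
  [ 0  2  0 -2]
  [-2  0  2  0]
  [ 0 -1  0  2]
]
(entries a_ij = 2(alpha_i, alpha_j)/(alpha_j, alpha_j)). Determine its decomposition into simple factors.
type B_2 ⊕ type B_2

The diagram associated to this matrix has two connected components: the simple roots {alpha_2, alpha_4} form a chain of 2 nodes with a double edge at one end; the terminal node there is the unique short simple root (B_2), and {alpha_1, alpha_3} form a chain of 2 nodes with a double edge at one end; the terminal node there is the unique short simple root (B_2). A semisimple Lie algebra decomposes uniquely as the direct sum of simple ideals, one per connected component of its Dynkin diagram, so g ≅ B_2 ⊕ B_2 (dimension 10 + 10 = 20).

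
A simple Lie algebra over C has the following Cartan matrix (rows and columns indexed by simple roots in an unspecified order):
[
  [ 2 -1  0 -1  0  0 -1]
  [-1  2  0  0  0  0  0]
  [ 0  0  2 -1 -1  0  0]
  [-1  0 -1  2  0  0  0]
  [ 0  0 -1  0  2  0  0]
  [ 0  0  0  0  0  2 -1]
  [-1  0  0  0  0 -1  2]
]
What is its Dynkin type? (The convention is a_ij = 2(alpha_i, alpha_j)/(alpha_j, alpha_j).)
The matrix has rank 7 with 2's on the diagonal. Reading the off-diagonal entries as Dynkin edges (a single edge where a_ij = a_ji = -1; a double or triple edge where a_ij * a_ji = 2 or 3), the diagram is a chain of 6 nodes with one extra node attached to the third node from one end (E_7). One simple-root ordering that puts it in standard form is (alpha_6, alpha_2, alpha_7, alpha_1, alpha_4, alpha_3, alpha_5). So the algebra is type E_7.

E_7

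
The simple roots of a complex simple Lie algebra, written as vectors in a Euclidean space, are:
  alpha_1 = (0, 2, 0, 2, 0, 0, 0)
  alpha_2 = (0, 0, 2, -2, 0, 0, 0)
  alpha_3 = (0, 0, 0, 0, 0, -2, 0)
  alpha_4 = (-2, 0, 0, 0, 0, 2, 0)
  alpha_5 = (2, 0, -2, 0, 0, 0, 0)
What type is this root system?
Compute the Cartan integers a_ij = 2(alpha_i, alpha_j)/(alpha_j, alpha_j); the resulting 5x5 Cartan matrix is
[[2, -1, 0, 0, 0], [-1, 2, 0, 0, -1], [0, 0, 2, -1, 0], [0, 0, -2, 2, -1], [0, -1, 0, -1, 2]].
The roots have two lengths (squared-length ratio 2:1); the short ones are alpha_{3}. The associated Dynkin diagram is a chain of 5 nodes with a double edge at one end; the terminal node there is the unique short simple root (B_5), so the type is B_5 (the algebra so(11)).

B5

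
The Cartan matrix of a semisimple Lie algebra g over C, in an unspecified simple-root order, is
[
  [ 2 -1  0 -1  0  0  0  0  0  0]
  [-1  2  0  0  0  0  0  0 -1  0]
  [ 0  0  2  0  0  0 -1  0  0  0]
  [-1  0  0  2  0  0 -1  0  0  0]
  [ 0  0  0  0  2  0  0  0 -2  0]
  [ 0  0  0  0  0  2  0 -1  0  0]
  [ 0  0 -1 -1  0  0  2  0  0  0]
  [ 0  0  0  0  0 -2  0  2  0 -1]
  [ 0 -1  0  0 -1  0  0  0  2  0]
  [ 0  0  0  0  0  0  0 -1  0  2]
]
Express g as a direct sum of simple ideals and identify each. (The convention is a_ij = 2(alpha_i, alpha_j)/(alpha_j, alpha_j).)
B_3 ⊕ C_7

The diagram associated to this matrix has two connected components: the simple roots {alpha_6, alpha_8, alpha_10} form a chain of 3 nodes with a double edge at one end; the terminal node there is the unique short simple root (B_3), and {alpha_1, alpha_2, alpha_3, alpha_4, alpha_5, alpha_7, alpha_9} form a chain of 7 nodes with a double edge at one end; the terminal node there is the unique long simple root (C_7). A semisimple Lie algebra decomposes uniquely as the direct sum of simple ideals, one per connected component of its Dynkin diagram, so g ≅ B_3 ⊕ C_7 (dimension 21 + 105 = 126).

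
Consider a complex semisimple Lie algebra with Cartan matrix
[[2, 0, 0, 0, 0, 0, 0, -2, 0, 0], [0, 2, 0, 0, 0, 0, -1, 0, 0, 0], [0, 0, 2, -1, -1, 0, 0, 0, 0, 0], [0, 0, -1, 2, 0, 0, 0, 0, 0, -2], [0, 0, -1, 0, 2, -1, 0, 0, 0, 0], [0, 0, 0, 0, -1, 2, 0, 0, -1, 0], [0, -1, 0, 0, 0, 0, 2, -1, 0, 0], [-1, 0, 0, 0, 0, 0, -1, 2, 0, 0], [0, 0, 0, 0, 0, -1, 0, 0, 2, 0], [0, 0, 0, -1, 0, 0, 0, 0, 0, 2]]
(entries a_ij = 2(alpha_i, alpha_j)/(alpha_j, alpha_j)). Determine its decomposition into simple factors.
B_6 + C_4

The diagram associated to this matrix has two connected components: the simple roots {alpha_3, alpha_4, alpha_5, alpha_6, alpha_9, alpha_10} form a chain of 6 nodes with a double edge at one end; the terminal node there is the unique short simple root (B_6), and {alpha_1, alpha_2, alpha_7, alpha_8} form a chain of 4 nodes with a double edge at one end; the terminal node there is the unique long simple root (C_4). A semisimple Lie algebra decomposes uniquely as the direct sum of simple ideals, one per connected component of its Dynkin diagram, so g ≅ B_6 ⊕ C_4 (dimension 78 + 36 = 114).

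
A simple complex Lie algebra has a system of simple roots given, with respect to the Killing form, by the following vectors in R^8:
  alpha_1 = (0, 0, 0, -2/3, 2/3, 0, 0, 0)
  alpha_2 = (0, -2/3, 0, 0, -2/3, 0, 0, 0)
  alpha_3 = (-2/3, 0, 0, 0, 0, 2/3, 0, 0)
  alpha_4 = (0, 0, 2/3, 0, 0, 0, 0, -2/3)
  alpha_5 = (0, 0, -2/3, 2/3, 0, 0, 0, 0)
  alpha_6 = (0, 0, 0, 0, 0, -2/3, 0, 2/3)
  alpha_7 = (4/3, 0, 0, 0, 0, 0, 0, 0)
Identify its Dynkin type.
type C_7

Compute the Cartan integers a_ij = 2(alpha_i, alpha_j)/(alpha_j, alpha_j); the resulting 7x7 Cartan matrix is
[[2, -1, 0, 0, -1, 0, 0], [-1, 2, 0, 0, 0, 0, 0], [0, 0, 2, 0, 0, -1, -1], [0, 0, 0, 2, -1, -1, 0], [-1, 0, 0, -1, 2, 0, 0], [0, 0, -1, -1, 0, 2, 0], [0, 0, -2, 0, 0, 0, 2]].
The roots have two lengths (squared-length ratio 2:1); the short ones are alpha_{1,2,3,4,5,6}. The associated Dynkin diagram is a chain of 7 nodes with a double edge at one end; the terminal node there is the unique long simple root (C_7), so the type is C_7 (the algebra sp(14)).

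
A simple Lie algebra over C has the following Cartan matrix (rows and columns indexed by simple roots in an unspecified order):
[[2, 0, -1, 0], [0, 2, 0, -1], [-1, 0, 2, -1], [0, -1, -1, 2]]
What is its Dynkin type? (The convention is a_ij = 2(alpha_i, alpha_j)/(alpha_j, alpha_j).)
The matrix has rank 4 with 2's on the diagonal. Reading the off-diagonal entries as Dynkin edges (a single edge where a_ij = a_ji = -1; a double or triple edge where a_ij * a_ji = 2 or 3), the diagram is a chain of 4 nodes with single edges (A_4). One simple-root ordering that puts it in standard form is (alpha_2, alpha_4, alpha_3, alpha_1). So the algebra is type A_4, i.e. sl(5).

type A_4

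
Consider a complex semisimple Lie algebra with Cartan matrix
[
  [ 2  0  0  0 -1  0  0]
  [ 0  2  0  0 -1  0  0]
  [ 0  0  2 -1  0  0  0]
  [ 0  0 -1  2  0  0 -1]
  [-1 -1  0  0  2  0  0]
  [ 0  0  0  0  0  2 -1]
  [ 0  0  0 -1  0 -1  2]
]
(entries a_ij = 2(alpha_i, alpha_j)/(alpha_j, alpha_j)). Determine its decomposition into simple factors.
The diagram associated to this matrix has two connected components: the simple roots {alpha_1, alpha_2, alpha_5} form a chain of 3 nodes with single edges (A_3), and {alpha_3, alpha_4, alpha_6, alpha_7} form a chain of 4 nodes with single edges (A_4). A semisimple Lie algebra decomposes uniquely as the direct sum of simple ideals, one per connected component of its Dynkin diagram, so g ≅ A_3 ⊕ A_4 (dimension 15 + 24 = 39).

A3 ⊕ A4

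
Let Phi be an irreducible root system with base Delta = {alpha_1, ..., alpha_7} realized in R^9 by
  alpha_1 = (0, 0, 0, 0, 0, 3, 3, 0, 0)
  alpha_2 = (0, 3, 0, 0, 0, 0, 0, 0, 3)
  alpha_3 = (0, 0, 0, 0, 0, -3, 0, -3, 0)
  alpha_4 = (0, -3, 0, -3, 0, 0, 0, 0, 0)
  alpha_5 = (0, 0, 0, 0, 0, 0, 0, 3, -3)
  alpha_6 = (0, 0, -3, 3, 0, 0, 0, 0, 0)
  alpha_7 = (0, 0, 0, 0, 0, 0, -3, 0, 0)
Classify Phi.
B_7

Compute the Cartan integers a_ij = 2(alpha_i, alpha_j)/(alpha_j, alpha_j); the resulting 7x7 Cartan matrix is
[[2, 0, -1, 0, 0, 0, -2], [0, 2, 0, -1, -1, 0, 0], [-1, 0, 2, 0, -1, 0, 0], [0, -1, 0, 2, 0, -1, 0], [0, -1, -1, 0, 2, 0, 0], [0, 0, 0, -1, 0, 2, 0], [-1, 0, 0, 0, 0, 0, 2]].
The roots have two lengths (squared-length ratio 2:1); the short ones are alpha_{7}. The associated Dynkin diagram is a chain of 7 nodes with a double edge at one end; the terminal node there is the unique short simple root (B_7), so the type is B_7 (the algebra so(15)).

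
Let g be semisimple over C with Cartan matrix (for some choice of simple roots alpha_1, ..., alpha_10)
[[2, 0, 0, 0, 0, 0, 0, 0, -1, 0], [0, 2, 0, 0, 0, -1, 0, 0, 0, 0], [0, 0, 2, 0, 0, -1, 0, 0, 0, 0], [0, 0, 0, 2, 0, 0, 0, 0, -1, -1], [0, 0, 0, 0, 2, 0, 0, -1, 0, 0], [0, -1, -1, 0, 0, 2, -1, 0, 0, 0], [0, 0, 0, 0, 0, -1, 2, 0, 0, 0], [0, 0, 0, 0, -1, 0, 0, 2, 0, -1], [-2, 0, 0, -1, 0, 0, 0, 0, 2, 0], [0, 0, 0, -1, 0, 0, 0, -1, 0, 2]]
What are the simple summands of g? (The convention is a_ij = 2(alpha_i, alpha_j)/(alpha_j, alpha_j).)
B_6 (so(13)) ⊕ D_4 (so(8))

The diagram associated to this matrix has two connected components: the simple roots {alpha_1, alpha_4, alpha_5, alpha_8, alpha_9, alpha_10} form a chain of 6 nodes with a double edge at one end; the terminal node there is the unique short simple root (B_6), and {alpha_2, alpha_3, alpha_6, alpha_7} form a chain of 2 nodes with a fork of two nodes at one end (D_4). A semisimple Lie algebra decomposes uniquely as the direct sum of simple ideals, one per connected component of its Dynkin diagram, so g ≅ B_6 ⊕ D_4 (dimension 78 + 28 = 106).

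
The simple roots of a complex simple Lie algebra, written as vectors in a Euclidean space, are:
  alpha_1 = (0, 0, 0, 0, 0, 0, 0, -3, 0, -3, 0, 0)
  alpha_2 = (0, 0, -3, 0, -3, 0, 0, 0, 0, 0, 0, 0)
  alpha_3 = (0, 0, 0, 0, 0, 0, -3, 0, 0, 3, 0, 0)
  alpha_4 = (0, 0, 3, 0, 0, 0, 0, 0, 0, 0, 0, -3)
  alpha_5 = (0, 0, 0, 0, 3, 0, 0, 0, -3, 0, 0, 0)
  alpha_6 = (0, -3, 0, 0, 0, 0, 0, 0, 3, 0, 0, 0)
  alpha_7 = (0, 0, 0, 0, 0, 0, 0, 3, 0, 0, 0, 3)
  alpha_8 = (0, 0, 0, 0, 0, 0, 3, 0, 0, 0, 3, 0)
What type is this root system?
A_8

Compute the Cartan integers a_ij = 2(alpha_i, alpha_j)/(alpha_j, alpha_j); the resulting 8x8 Cartan matrix is
[[2, 0, -1, 0, 0, 0, -1, 0], [0, 2, 0, -1, -1, 0, 0, 0], [-1, 0, 2, 0, 0, 0, 0, -1], [0, -1, 0, 2, 0, 0, -1, 0], [0, -1, 0, 0, 2, -1, 0, 0], [0, 0, 0, 0, -1, 2, 0, 0], [-1, 0, 0, -1, 0, 0, 2, 0], [0, 0, -1, 0, 0, 0, 0, 2]].
All simple roots have the same length, so the diagram is simply laced. The associated Dynkin diagram is a chain of 8 nodes with single edges (A_8), so the type is A_8 (the algebra sl(9)).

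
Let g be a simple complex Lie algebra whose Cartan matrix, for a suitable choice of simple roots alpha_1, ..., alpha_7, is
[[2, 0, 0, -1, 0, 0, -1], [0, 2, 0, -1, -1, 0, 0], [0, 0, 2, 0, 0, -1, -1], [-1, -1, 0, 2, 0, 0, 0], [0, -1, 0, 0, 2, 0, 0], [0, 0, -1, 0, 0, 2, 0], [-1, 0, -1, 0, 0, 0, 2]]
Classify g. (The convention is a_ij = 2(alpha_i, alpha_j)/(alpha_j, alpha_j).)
A_7 (sl(8))

The matrix has rank 7 with 2's on the diagonal. Reading the off-diagonal entries as Dynkin edges (a single edge where a_ij = a_ji = -1; a double or triple edge where a_ij * a_ji = 2 or 3), the diagram is a chain of 7 nodes with single edges (A_7). One simple-root ordering that puts it in standard form is (alpha_6, alpha_3, alpha_7, alpha_1, alpha_4, alpha_2, alpha_5). So the algebra is type A_7, i.e. sl(8).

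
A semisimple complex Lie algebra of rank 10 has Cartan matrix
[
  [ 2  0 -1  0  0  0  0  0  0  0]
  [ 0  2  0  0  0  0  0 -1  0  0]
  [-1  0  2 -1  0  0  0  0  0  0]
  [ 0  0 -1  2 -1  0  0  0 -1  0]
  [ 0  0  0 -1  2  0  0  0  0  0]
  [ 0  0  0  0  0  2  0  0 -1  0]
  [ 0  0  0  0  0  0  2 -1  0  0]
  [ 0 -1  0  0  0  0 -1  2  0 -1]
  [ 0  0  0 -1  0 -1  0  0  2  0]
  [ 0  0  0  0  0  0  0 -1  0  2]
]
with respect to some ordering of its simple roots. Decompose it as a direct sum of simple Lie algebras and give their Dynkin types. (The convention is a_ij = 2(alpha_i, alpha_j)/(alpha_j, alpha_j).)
D_4 (so(8)) + E_6

The diagram associated to this matrix has two connected components: the simple roots {alpha_2, alpha_7, alpha_8, alpha_10} form a chain of 2 nodes with a fork of two nodes at one end (D_4), and {alpha_1, alpha_3, alpha_4, alpha_5, alpha_6, alpha_9} form a chain of 5 nodes with one extra node attached to the third node from one end (E_6). A semisimple Lie algebra decomposes uniquely as the direct sum of simple ideals, one per connected component of its Dynkin diagram, so g ≅ D_4 ⊕ E_6 (dimension 28 + 78 = 106).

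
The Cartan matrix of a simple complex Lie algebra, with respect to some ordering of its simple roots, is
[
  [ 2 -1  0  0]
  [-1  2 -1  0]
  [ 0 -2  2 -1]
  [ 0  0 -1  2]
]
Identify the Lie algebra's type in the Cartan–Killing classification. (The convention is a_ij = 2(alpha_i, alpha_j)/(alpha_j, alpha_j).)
The matrix has rank 4 with 2's on the diagonal. Reading the off-diagonal entries as Dynkin edges (a single edge where a_ij = a_ji = -1; a double or triple edge where a_ij * a_ji = 2 or 3), the diagram is a chain of 4 nodes with a double edge between the middle two (F_4). One simple-root ordering that puts it in standard form is (alpha_4, alpha_3, alpha_2, alpha_1). So the algebra is type F_4.

F4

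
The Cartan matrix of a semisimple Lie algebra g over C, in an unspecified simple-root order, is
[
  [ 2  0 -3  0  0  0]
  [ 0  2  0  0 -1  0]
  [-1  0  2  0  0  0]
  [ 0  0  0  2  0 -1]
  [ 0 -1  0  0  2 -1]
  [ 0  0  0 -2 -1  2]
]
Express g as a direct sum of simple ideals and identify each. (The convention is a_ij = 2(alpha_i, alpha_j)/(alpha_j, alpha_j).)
The diagram associated to this matrix has two connected components: the simple roots {alpha_2, alpha_4, alpha_5, alpha_6} form a chain of 4 nodes with a double edge at one end; the terminal node there is the unique short simple root (B_4), and {alpha_1, alpha_3} form two nodes joined by a triple edge (G_2). A semisimple Lie algebra decomposes uniquely as the direct sum of simple ideals, one per connected component of its Dynkin diagram, so g ≅ B_4 ⊕ G_2 (dimension 36 + 14 = 50).

B_4 (so(9)) ⊕ G_2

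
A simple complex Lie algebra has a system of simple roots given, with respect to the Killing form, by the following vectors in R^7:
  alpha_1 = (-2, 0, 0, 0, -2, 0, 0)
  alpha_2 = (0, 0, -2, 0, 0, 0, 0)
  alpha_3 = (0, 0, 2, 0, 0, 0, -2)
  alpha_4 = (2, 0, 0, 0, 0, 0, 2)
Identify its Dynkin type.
B_4 (so(9))

Compute the Cartan integers a_ij = 2(alpha_i, alpha_j)/(alpha_j, alpha_j); the resulting 4x4 Cartan matrix is
[[2, 0, 0, -1], [0, 2, -1, 0], [0, -2, 2, -1], [-1, 0, -1, 2]].
The roots have two lengths (squared-length ratio 2:1); the short ones are alpha_{2}. The associated Dynkin diagram is a chain of 4 nodes with a double edge at one end; the terminal node there is the unique short simple root (B_4), so the type is B_4 (the algebra so(9)).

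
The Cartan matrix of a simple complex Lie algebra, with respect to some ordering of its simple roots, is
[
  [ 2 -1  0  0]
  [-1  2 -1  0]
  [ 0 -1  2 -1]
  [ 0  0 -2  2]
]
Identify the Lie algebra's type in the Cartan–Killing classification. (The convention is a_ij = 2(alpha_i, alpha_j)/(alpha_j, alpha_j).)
The matrix has rank 4 with 2's on the diagonal. Reading the off-diagonal entries as Dynkin edges (a single edge where a_ij = a_ji = -1; a double or triple edge where a_ij * a_ji = 2 or 3), the diagram is a chain of 4 nodes with a double edge at one end; the terminal node there is the unique long simple root (C_4). One simple-root ordering that puts it in standard form is (alpha_1, alpha_2, alpha_3, alpha_4). So the algebra is type C_4, i.e. sp(8).

C4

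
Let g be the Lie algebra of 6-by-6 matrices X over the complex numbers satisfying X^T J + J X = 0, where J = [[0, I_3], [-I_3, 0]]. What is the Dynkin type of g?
C_3

This is sp(6), which has dimension 6(6+1)/2 = 21 and rank 6/2 = 3. In the classification of classical Lie algebras, the symplectic algebra sp(2n) has type C_n; here n = 3, so the Dynkin diagram is a chain of 3 nodes with a double edge at one end; the terminal node there is the unique long simple root (C_3). Hence the type is C_3.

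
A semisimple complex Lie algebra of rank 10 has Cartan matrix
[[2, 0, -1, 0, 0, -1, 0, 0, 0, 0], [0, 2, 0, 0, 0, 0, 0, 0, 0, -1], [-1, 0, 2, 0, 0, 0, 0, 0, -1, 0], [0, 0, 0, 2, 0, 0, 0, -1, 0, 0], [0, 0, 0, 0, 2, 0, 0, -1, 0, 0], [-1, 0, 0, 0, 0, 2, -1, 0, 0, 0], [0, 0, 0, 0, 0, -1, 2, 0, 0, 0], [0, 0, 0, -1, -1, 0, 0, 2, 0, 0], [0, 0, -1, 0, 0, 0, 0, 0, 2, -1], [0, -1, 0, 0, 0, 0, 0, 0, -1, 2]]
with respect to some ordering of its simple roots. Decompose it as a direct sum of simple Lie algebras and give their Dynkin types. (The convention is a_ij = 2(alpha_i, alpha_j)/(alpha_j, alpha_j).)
The diagram associated to this matrix has two connected components: the simple roots {alpha_4, alpha_5, alpha_8} form a chain of 3 nodes with single edges (A_3), and {alpha_1, alpha_2, alpha_3, alpha_6, alpha_7, alpha_9, alpha_10} form a chain of 7 nodes with single edges (A_7). A semisimple Lie algebra decomposes uniquely as the direct sum of simple ideals, one per connected component of its Dynkin diagram, so g ≅ A_3 ⊕ A_7 (dimension 15 + 63 = 78).

A_3 (sl(4)) + A_7 (sl(8))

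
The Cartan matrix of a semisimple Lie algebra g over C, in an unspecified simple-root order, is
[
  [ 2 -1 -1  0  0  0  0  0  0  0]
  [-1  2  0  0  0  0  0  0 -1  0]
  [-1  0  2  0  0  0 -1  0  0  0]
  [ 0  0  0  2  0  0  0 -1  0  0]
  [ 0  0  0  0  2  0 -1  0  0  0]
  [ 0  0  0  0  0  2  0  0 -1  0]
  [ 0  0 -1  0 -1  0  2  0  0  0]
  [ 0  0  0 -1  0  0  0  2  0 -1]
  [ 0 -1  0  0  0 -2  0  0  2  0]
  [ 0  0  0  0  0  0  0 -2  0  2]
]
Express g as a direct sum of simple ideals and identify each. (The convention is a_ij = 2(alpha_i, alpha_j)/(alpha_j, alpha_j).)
The diagram associated to this matrix has two connected components: the simple roots {alpha_1, alpha_2, alpha_3, alpha_5, alpha_6, alpha_7, alpha_9} form a chain of 7 nodes with a double edge at one end; the terminal node there is the unique short simple root (B_7), and {alpha_4, alpha_8, alpha_10} form a chain of 3 nodes with a double edge at one end; the terminal node there is the unique long simple root (C_3). A semisimple Lie algebra decomposes uniquely as the direct sum of simple ideals, one per connected component of its Dynkin diagram, so g ≅ B_7 ⊕ C_3 (dimension 105 + 21 = 126).

B7 ⊕ C3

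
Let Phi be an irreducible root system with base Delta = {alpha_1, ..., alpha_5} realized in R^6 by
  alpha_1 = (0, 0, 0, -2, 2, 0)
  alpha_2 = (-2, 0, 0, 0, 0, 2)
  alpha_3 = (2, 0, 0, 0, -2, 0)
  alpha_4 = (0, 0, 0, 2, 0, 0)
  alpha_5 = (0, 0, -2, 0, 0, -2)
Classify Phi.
Compute the Cartan integers a_ij = 2(alpha_i, alpha_j)/(alpha_j, alpha_j); the resulting 5x5 Cartan matrix is
[[2, 0, -1, -2, 0], [0, 2, -1, 0, -1], [-1, -1, 2, 0, 0], [-1, 0, 0, 2, 0], [0, -1, 0, 0, 2]].
The roots have two lengths (squared-length ratio 2:1); the short ones are alpha_{4}. The associated Dynkin diagram is a chain of 5 nodes with a double edge at one end; the terminal node there is the unique short simple root (B_5), so the type is B_5 (the algebra so(11)).

B_5 (so(11))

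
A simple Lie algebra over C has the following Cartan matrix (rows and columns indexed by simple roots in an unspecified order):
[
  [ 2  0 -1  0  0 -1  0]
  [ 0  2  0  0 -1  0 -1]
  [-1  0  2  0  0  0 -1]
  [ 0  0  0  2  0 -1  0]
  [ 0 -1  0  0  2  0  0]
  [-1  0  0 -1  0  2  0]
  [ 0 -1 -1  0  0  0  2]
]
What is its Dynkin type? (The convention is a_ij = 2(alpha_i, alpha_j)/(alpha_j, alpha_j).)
The matrix has rank 7 with 2's on the diagonal. Reading the off-diagonal entries as Dynkin edges (a single edge where a_ij = a_ji = -1; a double or triple edge where a_ij * a_ji = 2 or 3), the diagram is a chain of 7 nodes with single edges (A_7). One simple-root ordering that puts it in standard form is (alpha_4, alpha_6, alpha_1, alpha_3, alpha_7, alpha_2, alpha_5). So the algebra is type A_7, i.e. sl(8).

type A_7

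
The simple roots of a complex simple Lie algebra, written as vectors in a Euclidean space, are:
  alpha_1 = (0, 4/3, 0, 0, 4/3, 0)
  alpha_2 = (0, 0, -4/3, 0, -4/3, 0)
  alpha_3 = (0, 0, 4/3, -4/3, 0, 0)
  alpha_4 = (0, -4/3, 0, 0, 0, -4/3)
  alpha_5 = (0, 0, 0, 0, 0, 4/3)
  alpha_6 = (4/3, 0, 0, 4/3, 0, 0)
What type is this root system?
B6

Compute the Cartan integers a_ij = 2(alpha_i, alpha_j)/(alpha_j, alpha_j); the resulting 6x6 Cartan matrix is
[[2, -1, 0, -1, 0, 0], [-1, 2, -1, 0, 0, 0], [0, -1, 2, 0, 0, -1], [-1, 0, 0, 2, -2, 0], [0, 0, 0, -1, 2, 0], [0, 0, -1, 0, 0, 2]].
The roots have two lengths (squared-length ratio 2:1); the short ones are alpha_{5}. The associated Dynkin diagram is a chain of 6 nodes with a double edge at one end; the terminal node there is the unique short simple root (B_6), so the type is B_6 (the algebra so(13)).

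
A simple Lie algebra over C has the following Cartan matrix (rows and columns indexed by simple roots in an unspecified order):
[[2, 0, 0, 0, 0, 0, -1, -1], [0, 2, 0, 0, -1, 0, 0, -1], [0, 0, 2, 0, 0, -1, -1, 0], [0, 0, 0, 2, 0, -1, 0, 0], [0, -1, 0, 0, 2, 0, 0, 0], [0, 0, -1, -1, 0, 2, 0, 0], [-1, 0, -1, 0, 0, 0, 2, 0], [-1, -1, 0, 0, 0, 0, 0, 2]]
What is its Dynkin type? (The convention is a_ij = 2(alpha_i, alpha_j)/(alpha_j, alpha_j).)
The matrix has rank 8 with 2's on the diagonal. Reading the off-diagonal entries as Dynkin edges (a single edge where a_ij = a_ji = -1; a double or triple edge where a_ij * a_ji = 2 or 3), the diagram is a chain of 8 nodes with single edges (A_8). One simple-root ordering that puts it in standard form is (alpha_4, alpha_6, alpha_3, alpha_7, alpha_1, alpha_8, alpha_2, alpha_5). So the algebra is type A_8, i.e. sl(9).

A8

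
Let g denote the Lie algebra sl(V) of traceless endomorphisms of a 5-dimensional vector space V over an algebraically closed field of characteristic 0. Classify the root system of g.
This is sl(5), which has dimension 5^2 - 1 = 24 and rank 5 - 1 = 4 (a Cartan subalgebra is the diagonal traceless matrices). In the classification of classical Lie algebras, the special linear algebra sl(n+1) has type A_n; here n = 4, so the Dynkin diagram is a chain of 4 nodes with single edges (A_4). Hence the type is A_4.

A_4 (sl(5))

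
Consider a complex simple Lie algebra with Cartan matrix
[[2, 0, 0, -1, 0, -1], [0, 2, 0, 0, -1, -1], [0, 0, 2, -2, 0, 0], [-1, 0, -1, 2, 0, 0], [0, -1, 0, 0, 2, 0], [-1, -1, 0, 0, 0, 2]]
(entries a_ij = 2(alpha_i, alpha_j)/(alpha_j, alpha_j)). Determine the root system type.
C6

The matrix has rank 6 with 2's on the diagonal. Reading the off-diagonal entries as Dynkin edges (a single edge where a_ij = a_ji = -1; a double or triple edge where a_ij * a_ji = 2 or 3), the diagram is a chain of 6 nodes with a double edge at one end; the terminal node there is the unique long simple root (C_6). One simple-root ordering that puts it in standard form is (alpha_5, alpha_2, alpha_6, alpha_1, alpha_4, alpha_3). So the algebra is type C_6, i.e. sp(12).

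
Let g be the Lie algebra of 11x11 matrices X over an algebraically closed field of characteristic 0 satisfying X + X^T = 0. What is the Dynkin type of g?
B_5 (so(11))

This is so(11) with 11 odd, which has dimension 11(11-1)/2 = 55 and rank (11-1)/2 = 5. In the classification of classical Lie algebras, the orthogonal algebra so(2n+1) in an odd number of variables has type B_n; here n = 5, so the Dynkin diagram is a chain of 5 nodes with a double edge at one end; the terminal node there is the unique short simple root (B_5). Hence the type is B_5.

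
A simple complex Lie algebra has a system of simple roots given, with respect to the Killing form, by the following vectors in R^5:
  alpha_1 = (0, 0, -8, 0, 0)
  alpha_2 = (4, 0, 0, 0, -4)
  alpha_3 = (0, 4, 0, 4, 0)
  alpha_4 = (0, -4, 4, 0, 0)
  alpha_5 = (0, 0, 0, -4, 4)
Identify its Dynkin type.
Compute the Cartan integers a_ij = 2(alpha_i, alpha_j)/(alpha_j, alpha_j); the resulting 5x5 Cartan matrix is
[[2, 0, 0, -2, 0], [0, 2, 0, 0, -1], [0, 0, 2, -1, -1], [-1, 0, -1, 2, 0], [0, -1, -1, 0, 2]].
The roots have two lengths (squared-length ratio 2:1); the short ones are alpha_{2,3,4,5}. The associated Dynkin diagram is a chain of 5 nodes with a double edge at one end; the terminal node there is the unique long simple root (C_5), so the type is C_5 (the algebra sp(10)).

type C_5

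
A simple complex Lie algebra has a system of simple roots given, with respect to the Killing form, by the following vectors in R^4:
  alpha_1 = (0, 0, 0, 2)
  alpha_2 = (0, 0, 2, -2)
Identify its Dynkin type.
B_2

Compute the Cartan integers a_ij = 2(alpha_i, alpha_j)/(alpha_j, alpha_j); the resulting 2x2 Cartan matrix is
[[2, -1], [-2, 2]].
The roots have two lengths (squared-length ratio 2:1); the short ones are alpha_{1}. The associated Dynkin diagram is a chain of 2 nodes with a double edge at one end; the terminal node there is the unique short simple root (B_2), so the type is B_2 (the algebra so(5)).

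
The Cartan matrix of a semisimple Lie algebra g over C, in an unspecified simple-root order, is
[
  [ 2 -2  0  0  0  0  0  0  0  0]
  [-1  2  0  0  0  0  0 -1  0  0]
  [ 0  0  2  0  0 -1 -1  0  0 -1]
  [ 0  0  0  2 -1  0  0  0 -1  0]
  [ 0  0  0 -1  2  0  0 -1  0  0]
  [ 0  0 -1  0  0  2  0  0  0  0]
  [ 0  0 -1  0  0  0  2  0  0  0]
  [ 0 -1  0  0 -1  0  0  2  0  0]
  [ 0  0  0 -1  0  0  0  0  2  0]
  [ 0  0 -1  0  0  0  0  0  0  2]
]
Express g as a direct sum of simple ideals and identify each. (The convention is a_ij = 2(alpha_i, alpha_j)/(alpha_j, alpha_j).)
The diagram associated to this matrix has two connected components: the simple roots {alpha_1, alpha_2, alpha_4, alpha_5, alpha_8, alpha_9} form a chain of 6 nodes with a double edge at one end; the terminal node there is the unique long simple root (C_6), and {alpha_3, alpha_6, alpha_7, alpha_10} form a chain of 2 nodes with a fork of two nodes at one end (D_4). A semisimple Lie algebra decomposes uniquely as the direct sum of simple ideals, one per connected component of its Dynkin diagram, so g ≅ C_6 ⊕ D_4 (dimension 78 + 28 = 106).

type C_6 ⊕ type D_4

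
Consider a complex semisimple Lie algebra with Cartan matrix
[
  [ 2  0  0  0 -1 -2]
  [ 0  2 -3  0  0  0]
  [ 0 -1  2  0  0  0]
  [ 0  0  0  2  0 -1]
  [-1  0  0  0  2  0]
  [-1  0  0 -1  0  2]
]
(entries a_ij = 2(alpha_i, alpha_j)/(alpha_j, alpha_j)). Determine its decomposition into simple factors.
F_4 + G_2

The diagram associated to this matrix has two connected components: the simple roots {alpha_1, alpha_4, alpha_5, alpha_6} form a chain of 4 nodes with a double edge between the middle two (F_4), and {alpha_2, alpha_3} form two nodes joined by a triple edge (G_2). A semisimple Lie algebra decomposes uniquely as the direct sum of simple ideals, one per connected component of its Dynkin diagram, so g ≅ F_4 ⊕ G_2 (dimension 52 + 14 = 66).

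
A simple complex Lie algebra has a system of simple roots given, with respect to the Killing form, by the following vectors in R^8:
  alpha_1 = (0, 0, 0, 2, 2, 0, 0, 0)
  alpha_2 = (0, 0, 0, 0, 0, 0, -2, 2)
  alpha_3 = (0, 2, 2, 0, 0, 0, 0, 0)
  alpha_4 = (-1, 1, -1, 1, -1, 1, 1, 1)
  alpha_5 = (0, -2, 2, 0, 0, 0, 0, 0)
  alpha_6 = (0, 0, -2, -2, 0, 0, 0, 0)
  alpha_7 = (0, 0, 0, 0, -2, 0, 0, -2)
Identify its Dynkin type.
Compute the Cartan integers a_ij = 2(alpha_i, alpha_j)/(alpha_j, alpha_j); the resulting 7x7 Cartan matrix is
[[2, 0, 0, 0, 0, -1, -1], [0, 2, 0, 0, 0, 0, -1], [0, 0, 2, 0, 0, -1, 0], [0, 0, 0, 2, -1, 0, 0], [0, 0, 0, -1, 2, -1, 0], [-1, 0, -1, 0, -1, 2, 0], [-1, -1, 0, 0, 0, 0, 2]].
All simple roots have the same length, so the diagram is simply laced. The associated Dynkin diagram is a chain of 6 nodes with one extra node attached to the third node from one end (E_7), so the type is E_7.

type E_7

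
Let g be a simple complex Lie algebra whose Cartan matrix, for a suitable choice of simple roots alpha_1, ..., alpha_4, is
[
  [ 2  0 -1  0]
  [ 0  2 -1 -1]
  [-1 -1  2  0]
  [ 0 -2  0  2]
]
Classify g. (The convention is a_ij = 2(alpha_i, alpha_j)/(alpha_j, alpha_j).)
C_4

The matrix has rank 4 with 2's on the diagonal. Reading the off-diagonal entries as Dynkin edges (a single edge where a_ij = a_ji = -1; a double or triple edge where a_ij * a_ji = 2 or 3), the diagram is a chain of 4 nodes with a double edge at one end; the terminal node there is the unique long simple root (C_4). One simple-root ordering that puts it in standard form is (alpha_1, alpha_3, alpha_2, alpha_4). So the algebra is type C_4, i.e. sp(8).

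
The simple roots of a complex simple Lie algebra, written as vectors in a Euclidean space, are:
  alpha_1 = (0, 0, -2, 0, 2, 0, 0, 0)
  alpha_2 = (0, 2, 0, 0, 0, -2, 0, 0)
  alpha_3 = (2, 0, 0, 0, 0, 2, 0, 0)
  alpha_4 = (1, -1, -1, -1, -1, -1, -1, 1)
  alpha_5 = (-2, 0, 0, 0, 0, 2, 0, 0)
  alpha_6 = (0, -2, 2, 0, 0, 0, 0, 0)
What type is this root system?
Compute the Cartan integers a_ij = 2(alpha_i, alpha_j)/(alpha_j, alpha_j); the resulting 6x6 Cartan matrix is
[[2, 0, 0, 0, 0, -1], [0, 2, -1, 0, -1, -1], [0, -1, 2, 0, 0, 0], [0, 0, 0, 2, -1, 0], [0, -1, 0, -1, 2, 0], [-1, -1, 0, 0, 0, 2]].
All simple roots have the same length, so the diagram is simply laced. The associated Dynkin diagram is a chain of 5 nodes with one extra node attached to the third node from one end (E_6), so the type is E_6.

E_6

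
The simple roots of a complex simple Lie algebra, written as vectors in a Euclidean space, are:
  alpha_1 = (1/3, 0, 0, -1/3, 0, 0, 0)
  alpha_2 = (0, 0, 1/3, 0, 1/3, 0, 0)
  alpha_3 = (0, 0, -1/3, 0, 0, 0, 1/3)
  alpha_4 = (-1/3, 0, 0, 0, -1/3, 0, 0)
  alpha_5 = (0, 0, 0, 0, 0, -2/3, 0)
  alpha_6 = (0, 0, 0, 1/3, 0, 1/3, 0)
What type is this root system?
Compute the Cartan integers a_ij = 2(alpha_i, alpha_j)/(alpha_j, alpha_j); the resulting 6x6 Cartan matrix is
[[2, 0, 0, -1, 0, -1], [0, 2, -1, -1, 0, 0], [0, -1, 2, 0, 0, 0], [-1, -1, 0, 2, 0, 0], [0, 0, 0, 0, 2, -2], [-1, 0, 0, 0, -1, 2]].
The roots have two lengths (squared-length ratio 2:1); the short ones are alpha_{1,2,3,4,6}. The associated Dynkin diagram is a chain of 6 nodes with a double edge at one end; the terminal node there is the unique long simple root (C_6), so the type is C_6 (the algebra sp(12)).

C6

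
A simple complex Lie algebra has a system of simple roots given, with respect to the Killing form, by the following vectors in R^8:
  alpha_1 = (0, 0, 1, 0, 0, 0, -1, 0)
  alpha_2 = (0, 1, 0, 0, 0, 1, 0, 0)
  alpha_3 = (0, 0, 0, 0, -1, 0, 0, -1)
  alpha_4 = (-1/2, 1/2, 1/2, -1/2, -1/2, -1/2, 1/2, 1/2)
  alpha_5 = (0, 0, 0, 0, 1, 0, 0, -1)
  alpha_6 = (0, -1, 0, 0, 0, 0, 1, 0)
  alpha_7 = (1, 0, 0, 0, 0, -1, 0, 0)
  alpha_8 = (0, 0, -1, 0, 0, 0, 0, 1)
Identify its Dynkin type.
Compute the Cartan integers a_ij = 2(alpha_i, alpha_j)/(alpha_j, alpha_j); the resulting 8x8 Cartan matrix is
[[2, 0, 0, 0, 0, -1, 0, -1], [0, 2, 0, 0, 0, -1, -1, 0], [0, 0, 2, 0, 0, 0, 0, -1], [0, 0, 0, 2, -1, 0, 0, 0], [0, 0, 0, -1, 2, 0, 0, -1], [-1, -1, 0, 0, 0, 2, 0, 0], [0, -1, 0, 0, 0, 0, 2, 0], [-1, 0, -1, 0, -1, 0, 0, 2]].
All simple roots have the same length, so the diagram is simply laced. The associated Dynkin diagram is a chain of 7 nodes with one extra node attached to the third node from one end (E_8), so the type is E_8.

E_8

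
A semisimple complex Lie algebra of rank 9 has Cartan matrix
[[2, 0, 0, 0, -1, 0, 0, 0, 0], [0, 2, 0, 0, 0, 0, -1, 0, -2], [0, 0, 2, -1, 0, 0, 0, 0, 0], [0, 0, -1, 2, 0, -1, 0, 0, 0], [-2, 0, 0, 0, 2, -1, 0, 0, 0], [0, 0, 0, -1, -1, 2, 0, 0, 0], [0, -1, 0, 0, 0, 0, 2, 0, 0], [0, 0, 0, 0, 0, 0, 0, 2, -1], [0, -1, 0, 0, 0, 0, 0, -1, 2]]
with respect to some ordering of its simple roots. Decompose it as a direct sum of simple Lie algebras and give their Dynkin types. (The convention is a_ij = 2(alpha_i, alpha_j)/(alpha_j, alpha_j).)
B_5 (so(11)) ⊕ F_4

The diagram associated to this matrix has two connected components: the simple roots {alpha_1, alpha_3, alpha_4, alpha_5, alpha_6} form a chain of 5 nodes with a double edge at one end; the terminal node there is the unique short simple root (B_5), and {alpha_2, alpha_7, alpha_8, alpha_9} form a chain of 4 nodes with a double edge between the middle two (F_4). A semisimple Lie algebra decomposes uniquely as the direct sum of simple ideals, one per connected component of its Dynkin diagram, so g ≅ B_5 ⊕ F_4 (dimension 55 + 52 = 107).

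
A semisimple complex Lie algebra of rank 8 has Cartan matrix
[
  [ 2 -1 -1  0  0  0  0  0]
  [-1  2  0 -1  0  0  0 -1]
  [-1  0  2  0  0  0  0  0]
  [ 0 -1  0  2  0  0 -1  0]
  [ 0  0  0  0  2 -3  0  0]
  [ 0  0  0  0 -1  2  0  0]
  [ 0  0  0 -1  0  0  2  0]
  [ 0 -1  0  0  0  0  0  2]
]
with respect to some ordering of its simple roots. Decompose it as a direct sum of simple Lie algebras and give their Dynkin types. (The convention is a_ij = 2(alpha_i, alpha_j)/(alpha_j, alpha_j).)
The diagram associated to this matrix has two connected components: the simple roots {alpha_1, alpha_2, alpha_3, alpha_4, alpha_7, alpha_8} form a chain of 5 nodes with one extra node attached to the third node from one end (E_6), and {alpha_5, alpha_6} form two nodes joined by a triple edge (G_2). A semisimple Lie algebra decomposes uniquely as the direct sum of simple ideals, one per connected component of its Dynkin diagram, so g ≅ E_6 ⊕ G_2 (dimension 78 + 14 = 92).

E6 + G2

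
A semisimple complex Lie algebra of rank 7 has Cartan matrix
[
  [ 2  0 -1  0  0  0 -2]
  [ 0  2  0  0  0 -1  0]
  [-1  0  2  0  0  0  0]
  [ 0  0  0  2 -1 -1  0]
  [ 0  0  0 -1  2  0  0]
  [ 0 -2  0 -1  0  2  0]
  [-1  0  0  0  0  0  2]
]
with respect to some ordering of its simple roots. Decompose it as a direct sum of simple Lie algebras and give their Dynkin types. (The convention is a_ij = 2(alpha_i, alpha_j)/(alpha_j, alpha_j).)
The diagram associated to this matrix has two connected components: the simple roots {alpha_1, alpha_3, alpha_7} form a chain of 3 nodes with a double edge at one end; the terminal node there is the unique short simple root (B_3), and {alpha_2, alpha_4, alpha_5, alpha_6} form a chain of 4 nodes with a double edge at one end; the terminal node there is the unique short simple root (B_4). A semisimple Lie algebra decomposes uniquely as the direct sum of simple ideals, one per connected component of its Dynkin diagram, so g ≅ B_3 ⊕ B_4 (dimension 21 + 36 = 57).

B_3 (so(7)) + B_4 (so(9))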